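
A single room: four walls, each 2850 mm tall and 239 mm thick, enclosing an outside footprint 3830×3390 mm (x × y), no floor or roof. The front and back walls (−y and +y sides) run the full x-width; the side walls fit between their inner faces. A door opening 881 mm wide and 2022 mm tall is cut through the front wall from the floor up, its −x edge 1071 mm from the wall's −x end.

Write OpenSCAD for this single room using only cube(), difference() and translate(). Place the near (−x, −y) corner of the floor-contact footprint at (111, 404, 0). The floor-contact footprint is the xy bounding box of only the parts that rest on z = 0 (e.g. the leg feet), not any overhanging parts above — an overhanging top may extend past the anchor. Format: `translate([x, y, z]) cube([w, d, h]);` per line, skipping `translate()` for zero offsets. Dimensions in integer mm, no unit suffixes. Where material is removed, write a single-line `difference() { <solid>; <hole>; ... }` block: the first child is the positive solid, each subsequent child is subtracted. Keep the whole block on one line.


difference() { translate([111, 404, 0]) cube([3830, 239, 2850]); translate([1182, 404, 0]) cube([881, 239, 2022]); }
translate([111, 3555, 0]) cube([3830, 239, 2850]);
translate([111, 643, 0]) cube([239, 2912, 2850]);
translate([3702, 643, 0]) cube([239, 2912, 2850]);


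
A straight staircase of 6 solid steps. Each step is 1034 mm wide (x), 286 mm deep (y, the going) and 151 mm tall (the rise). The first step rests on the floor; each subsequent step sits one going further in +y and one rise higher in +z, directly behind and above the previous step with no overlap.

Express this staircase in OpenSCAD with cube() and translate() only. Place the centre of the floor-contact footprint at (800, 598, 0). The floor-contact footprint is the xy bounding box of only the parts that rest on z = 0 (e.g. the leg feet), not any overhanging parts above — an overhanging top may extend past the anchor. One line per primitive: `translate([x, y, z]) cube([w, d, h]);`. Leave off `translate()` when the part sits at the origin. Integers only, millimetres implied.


translate([283, 455, 0]) cube([1034, 286, 151]);
translate([283, 741, 151]) cube([1034, 286, 151]);
translate([283, 1027, 302]) cube([1034, 286, 151]);
translate([283, 1313, 453]) cube([1034, 286, 151]);
translate([283, 1599, 604]) cube([1034, 286, 151]);
translate([283, 1885, 755]) cube([1034, 286, 151]);


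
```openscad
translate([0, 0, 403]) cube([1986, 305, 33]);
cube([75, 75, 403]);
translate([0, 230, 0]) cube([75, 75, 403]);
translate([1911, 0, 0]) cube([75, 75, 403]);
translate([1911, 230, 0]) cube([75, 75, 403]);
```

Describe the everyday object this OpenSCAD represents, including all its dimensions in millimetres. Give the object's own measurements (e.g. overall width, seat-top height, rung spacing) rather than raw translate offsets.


A bench: a 1986×305 mm seat slab, 33 mm thick, top at z = 436 mm, on four 75×75 mm square legs flush with the seat corners and standing on z = 0.


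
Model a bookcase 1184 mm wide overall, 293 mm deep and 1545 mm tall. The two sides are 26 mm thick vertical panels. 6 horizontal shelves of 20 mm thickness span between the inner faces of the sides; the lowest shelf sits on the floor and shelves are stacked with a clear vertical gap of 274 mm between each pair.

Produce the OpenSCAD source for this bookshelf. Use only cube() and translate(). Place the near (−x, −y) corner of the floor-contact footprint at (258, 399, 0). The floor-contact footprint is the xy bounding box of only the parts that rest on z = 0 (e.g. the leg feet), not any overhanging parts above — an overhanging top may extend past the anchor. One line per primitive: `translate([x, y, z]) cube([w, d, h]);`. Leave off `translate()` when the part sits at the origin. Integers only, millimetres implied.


translate([258, 399, 0]) cube([26, 293, 1545]);
translate([1416, 399, 0]) cube([26, 293, 1545]);
translate([284, 399, 0]) cube([1132, 293, 20]);
translate([284, 399, 294]) cube([1132, 293, 20]);
translate([284, 399, 588]) cube([1132, 293, 20]);
translate([284, 399, 882]) cube([1132, 293, 20]);
translate([284, 399, 1176]) cube([1132, 293, 20]);
translate([284, 399, 1470]) cube([1132, 293, 20]);


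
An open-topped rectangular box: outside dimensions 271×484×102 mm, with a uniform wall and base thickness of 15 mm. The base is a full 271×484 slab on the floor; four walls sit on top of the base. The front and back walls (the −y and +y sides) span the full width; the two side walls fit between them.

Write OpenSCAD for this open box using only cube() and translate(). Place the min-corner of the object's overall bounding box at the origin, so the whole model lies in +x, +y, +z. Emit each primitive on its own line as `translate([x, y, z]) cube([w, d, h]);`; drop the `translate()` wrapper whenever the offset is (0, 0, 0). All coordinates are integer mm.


cube([271, 484, 15]);
translate([0, 0, 15]) cube([271, 15, 87]);
translate([0, 469, 15]) cube([271, 15, 87]);
translate([0, 15, 15]) cube([15, 454, 87]);
translate([256, 15, 15]) cube([15, 454, 87]);


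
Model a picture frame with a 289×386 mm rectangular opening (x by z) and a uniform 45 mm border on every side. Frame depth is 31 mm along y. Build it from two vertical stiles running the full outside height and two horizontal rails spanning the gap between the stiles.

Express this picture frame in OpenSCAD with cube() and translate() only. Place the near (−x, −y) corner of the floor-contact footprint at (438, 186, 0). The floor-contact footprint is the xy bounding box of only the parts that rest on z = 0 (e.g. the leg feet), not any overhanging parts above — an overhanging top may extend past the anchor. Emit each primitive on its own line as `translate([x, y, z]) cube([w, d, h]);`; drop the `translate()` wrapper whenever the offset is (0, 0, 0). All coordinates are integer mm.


translate([438, 186, 0]) cube([45, 31, 476]);
translate([772, 186, 0]) cube([45, 31, 476]);
translate([483, 186, 0]) cube([289, 31, 45]);
translate([483, 186, 431]) cube([289, 31, 45]);


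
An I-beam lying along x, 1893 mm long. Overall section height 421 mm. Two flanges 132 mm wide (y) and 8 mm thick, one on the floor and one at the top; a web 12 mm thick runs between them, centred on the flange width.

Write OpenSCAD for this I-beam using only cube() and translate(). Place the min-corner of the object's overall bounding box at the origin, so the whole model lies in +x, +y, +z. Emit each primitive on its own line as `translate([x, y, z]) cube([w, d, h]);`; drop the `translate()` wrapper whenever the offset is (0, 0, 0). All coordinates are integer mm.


cube([1893, 132, 8]);
translate([0, 60, 8]) cube([1893, 12, 405]);
translate([0, 0, 413]) cube([1893, 132, 8]);


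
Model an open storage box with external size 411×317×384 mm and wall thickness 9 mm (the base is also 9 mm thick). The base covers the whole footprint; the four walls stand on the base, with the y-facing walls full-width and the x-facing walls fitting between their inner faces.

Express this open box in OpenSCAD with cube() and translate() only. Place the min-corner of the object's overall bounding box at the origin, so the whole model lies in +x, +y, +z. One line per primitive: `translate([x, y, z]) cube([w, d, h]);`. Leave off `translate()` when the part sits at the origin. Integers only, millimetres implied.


cube([411, 317, 9]);
translate([0, 0, 9]) cube([411, 9, 375]);
translate([0, 308, 9]) cube([411, 9, 375]);
translate([0, 9, 9]) cube([9, 299, 375]);
translate([402, 9, 9]) cube([9, 299, 375]);


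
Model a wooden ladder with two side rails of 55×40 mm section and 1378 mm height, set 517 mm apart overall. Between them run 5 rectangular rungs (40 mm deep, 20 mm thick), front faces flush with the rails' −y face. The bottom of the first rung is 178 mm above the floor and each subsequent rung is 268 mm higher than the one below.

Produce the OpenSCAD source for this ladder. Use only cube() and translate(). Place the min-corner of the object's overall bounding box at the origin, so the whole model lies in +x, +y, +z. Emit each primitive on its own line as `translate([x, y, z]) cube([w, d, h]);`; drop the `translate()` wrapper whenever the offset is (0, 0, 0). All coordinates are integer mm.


cube([55, 40, 1378]);
translate([462, 0, 0]) cube([55, 40, 1378]);
translate([55, 0, 178]) cube([407, 40, 20]);
translate([55, 0, 446]) cube([407, 40, 20]);
translate([55, 0, 714]) cube([407, 40, 20]);
translate([55, 0, 982]) cube([407, 40, 20]);
translate([55, 0, 1250]) cube([407, 40, 20]);


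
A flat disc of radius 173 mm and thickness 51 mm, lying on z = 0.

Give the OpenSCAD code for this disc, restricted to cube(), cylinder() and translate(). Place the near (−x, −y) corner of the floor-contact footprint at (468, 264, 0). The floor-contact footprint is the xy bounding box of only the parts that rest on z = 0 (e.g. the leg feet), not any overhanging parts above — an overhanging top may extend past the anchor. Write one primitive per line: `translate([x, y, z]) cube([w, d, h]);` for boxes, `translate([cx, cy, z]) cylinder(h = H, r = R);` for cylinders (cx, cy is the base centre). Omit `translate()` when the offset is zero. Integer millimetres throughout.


translate([641, 437, 0]) cylinder(h = 51, r = 173);


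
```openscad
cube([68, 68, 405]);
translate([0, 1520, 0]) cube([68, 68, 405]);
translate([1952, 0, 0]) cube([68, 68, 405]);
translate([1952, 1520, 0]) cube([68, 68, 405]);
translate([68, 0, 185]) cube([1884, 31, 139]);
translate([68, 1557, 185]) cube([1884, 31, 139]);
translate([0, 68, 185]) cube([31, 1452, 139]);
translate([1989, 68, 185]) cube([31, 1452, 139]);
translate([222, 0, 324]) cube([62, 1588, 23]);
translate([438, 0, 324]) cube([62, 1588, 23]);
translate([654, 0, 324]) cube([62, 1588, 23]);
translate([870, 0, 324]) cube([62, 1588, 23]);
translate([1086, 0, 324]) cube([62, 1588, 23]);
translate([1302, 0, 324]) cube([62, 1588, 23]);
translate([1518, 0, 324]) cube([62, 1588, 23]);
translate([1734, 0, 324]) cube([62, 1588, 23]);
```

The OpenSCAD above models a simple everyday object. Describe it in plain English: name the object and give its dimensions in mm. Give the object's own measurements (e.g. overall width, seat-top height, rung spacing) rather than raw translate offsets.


A bed frame 2020 mm long (x) by 1588 mm wide (y). Four 68×68 mm corner posts, 405 mm tall, at the corners of the footprint. Four rails of 31 mm thickness and 139 mm height run between adjacent posts with their undersides at z = 185 mm, their outer faces flush with the outside of the frame (the two x-running rails run between the posts' inner faces; the two y-running rails run between the posts' inner faces). 8 slats, each 62 mm wide (x) and 23 mm thick, lie across the top of the two x-running rails, running the full 1588 mm width of the frame in y; along x they sit between the end posts with a 154 mm gap after the −x posts and between neighbouring slats, leaving 156 mm before the +x posts.


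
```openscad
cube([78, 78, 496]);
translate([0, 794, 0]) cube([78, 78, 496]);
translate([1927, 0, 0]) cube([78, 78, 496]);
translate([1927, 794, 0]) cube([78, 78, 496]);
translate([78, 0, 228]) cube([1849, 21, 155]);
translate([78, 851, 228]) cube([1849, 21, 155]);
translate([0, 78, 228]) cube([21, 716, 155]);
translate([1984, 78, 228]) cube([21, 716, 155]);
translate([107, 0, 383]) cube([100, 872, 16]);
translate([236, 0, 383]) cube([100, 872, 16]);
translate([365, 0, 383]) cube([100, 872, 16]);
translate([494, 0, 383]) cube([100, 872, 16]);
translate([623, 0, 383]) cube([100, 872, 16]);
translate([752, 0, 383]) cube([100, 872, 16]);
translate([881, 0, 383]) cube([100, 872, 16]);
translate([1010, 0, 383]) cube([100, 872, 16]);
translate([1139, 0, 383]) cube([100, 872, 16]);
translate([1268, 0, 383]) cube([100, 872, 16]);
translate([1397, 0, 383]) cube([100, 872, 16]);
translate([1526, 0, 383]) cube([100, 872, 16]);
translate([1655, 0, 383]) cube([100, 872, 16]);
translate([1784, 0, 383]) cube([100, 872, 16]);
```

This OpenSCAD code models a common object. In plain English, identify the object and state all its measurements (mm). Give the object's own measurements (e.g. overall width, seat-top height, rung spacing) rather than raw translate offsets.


A bed frame 2005 mm long (x) by 872 mm wide (y). Four 78×78 mm corner posts, 496 mm tall, at the corners of the footprint. Four rails of 21 mm thickness and 155 mm height run between adjacent posts with their undersides at z = 228 mm, their outer faces flush with the outside of the frame (the two x-running rails run between the posts' inner faces; the two y-running rails run between the posts' inner faces). 14 slats, each 100 mm wide (x) and 16 mm thick, lie across the top of the two x-running rails, running the full 872 mm width of the frame in y; along x they sit between the end posts with a 29 mm gap after the −x posts and between neighbouring slats, leaving 43 mm before the +x posts.


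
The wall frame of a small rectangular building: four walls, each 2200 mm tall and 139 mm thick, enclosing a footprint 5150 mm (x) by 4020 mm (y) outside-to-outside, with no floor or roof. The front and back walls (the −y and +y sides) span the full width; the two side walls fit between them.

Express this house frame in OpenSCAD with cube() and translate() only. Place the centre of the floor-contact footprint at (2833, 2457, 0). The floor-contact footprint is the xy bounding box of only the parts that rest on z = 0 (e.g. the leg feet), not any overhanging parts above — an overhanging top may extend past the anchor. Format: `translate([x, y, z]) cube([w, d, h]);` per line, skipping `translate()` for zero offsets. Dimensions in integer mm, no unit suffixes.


translate([258, 447, 0]) cube([5150, 139, 2200]);
translate([258, 4328, 0]) cube([5150, 139, 2200]);
translate([258, 586, 0]) cube([139, 3742, 2200]);
translate([5269, 586, 0]) cube([139, 3742, 2200]);


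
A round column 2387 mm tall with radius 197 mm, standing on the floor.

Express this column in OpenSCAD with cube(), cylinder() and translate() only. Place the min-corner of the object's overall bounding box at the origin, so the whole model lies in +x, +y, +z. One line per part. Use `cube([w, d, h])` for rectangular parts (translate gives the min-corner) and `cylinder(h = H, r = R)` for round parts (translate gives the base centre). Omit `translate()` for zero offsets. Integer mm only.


translate([197, 197, 0]) cylinder(h = 2387, r = 197);


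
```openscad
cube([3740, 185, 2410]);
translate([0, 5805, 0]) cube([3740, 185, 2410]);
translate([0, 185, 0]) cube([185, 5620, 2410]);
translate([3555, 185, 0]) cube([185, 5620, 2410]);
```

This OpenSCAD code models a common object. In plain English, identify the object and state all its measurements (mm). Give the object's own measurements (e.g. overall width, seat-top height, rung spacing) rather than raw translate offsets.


The wall frame of a small rectangular building: four walls, each 2410 mm tall and 185 mm thick, enclosing a footprint 3740 mm (x) by 5990 mm (y) outside-to-outside, with no floor or roof. The front and back walls (the −y and +y sides) span the full width; the two side walls fit between them.


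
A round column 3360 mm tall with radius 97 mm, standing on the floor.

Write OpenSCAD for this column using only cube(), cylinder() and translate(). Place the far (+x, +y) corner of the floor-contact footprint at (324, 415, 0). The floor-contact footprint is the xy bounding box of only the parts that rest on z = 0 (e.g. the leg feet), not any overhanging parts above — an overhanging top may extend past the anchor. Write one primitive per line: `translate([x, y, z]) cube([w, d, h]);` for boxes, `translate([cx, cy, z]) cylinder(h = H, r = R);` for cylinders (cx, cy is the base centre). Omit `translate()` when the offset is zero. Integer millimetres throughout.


translate([227, 318, 0]) cylinder(h = 3360, r = 97);


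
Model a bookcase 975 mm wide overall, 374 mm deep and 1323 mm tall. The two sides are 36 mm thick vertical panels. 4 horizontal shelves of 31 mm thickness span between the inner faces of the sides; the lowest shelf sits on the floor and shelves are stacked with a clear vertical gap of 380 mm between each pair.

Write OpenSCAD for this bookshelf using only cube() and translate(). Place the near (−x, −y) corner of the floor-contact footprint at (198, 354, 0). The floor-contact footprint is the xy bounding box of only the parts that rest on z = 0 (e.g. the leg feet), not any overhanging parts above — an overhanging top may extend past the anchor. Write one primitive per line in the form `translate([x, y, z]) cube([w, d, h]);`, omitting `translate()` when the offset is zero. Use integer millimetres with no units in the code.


translate([198, 354, 0]) cube([36, 374, 1323]);
translate([1137, 354, 0]) cube([36, 374, 1323]);
translate([234, 354, 0]) cube([903, 374, 31]);
translate([234, 354, 411]) cube([903, 374, 31]);
translate([234, 354, 822]) cube([903, 374, 31]);
translate([234, 354, 1233]) cube([903, 374, 31]);


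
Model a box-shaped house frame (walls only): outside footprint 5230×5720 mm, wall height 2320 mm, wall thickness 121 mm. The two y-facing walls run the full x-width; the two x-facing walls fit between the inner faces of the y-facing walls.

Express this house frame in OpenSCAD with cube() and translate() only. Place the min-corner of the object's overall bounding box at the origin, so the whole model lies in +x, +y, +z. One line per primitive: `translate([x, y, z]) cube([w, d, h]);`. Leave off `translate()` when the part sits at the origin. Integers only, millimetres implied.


cube([5230, 121, 2320]);
translate([0, 5599, 0]) cube([5230, 121, 2320]);
translate([0, 121, 0]) cube([121, 5478, 2320]);
translate([5109, 121, 0]) cube([121, 5478, 2320]);


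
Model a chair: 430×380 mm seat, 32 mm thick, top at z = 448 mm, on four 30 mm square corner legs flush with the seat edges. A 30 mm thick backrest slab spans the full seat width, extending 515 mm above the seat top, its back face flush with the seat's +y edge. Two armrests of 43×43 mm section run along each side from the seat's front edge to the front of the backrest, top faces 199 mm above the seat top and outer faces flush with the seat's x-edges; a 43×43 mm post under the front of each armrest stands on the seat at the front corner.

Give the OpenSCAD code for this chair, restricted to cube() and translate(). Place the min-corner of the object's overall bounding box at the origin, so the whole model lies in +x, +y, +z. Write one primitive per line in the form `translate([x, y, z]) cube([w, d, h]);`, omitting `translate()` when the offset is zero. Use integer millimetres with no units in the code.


translate([0, 0, 416]) cube([430, 380, 32]);
cube([30, 30, 416]);
translate([400, 0, 0]) cube([30, 30, 416]);
translate([0, 350, 0]) cube([30, 30, 416]);
translate([400, 350, 0]) cube([30, 30, 416]);
translate([0, 350, 448]) cube([430, 30, 515]);
translate([0, 0, 604]) cube([43, 350, 43]);
translate([387, 0, 604]) cube([43, 350, 43]);
translate([0, 0, 448]) cube([43, 43, 156]);
translate([387, 0, 448]) cube([43, 43, 156]);


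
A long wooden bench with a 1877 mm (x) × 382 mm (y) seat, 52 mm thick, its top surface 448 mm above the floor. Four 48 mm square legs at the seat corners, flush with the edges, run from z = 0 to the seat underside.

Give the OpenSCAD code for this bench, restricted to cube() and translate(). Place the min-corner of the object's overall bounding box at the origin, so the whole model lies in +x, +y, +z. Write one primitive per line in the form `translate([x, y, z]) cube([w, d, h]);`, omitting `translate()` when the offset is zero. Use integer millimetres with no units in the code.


translate([0, 0, 396]) cube([1877, 382, 52]);
cube([48, 48, 396]);
translate([0, 334, 0]) cube([48, 48, 396]);
translate([1829, 0, 0]) cube([48, 48, 396]);
translate([1829, 334, 0]) cube([48, 48, 396]);


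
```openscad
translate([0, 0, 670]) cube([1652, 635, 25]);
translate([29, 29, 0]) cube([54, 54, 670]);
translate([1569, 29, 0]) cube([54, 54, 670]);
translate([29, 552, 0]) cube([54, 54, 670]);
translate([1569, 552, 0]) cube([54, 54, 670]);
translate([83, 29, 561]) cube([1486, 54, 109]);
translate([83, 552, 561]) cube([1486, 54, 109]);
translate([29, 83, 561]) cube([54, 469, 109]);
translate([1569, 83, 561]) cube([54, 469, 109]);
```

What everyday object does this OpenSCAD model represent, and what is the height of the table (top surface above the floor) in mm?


A table. The table height is 695 mm.

A 1652×635×25 slab sits at z = 670 on four 54 mm square posts — a table. The top surface is at 670 + 25 = 695 mm.


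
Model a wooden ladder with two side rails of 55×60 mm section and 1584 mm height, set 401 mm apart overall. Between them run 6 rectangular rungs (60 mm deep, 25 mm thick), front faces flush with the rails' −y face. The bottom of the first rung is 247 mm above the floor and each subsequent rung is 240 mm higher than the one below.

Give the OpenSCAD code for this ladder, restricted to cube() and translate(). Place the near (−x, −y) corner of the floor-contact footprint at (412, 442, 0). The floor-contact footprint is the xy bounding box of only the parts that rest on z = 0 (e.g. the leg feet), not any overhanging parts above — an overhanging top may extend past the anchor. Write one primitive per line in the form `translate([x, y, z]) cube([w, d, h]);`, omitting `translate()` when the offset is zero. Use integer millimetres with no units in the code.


translate([412, 442, 0]) cube([55, 60, 1584]);
translate([758, 442, 0]) cube([55, 60, 1584]);
translate([467, 442, 247]) cube([291, 60, 25]);
translate([467, 442, 487]) cube([291, 60, 25]);
translate([467, 442, 727]) cube([291, 60, 25]);
translate([467, 442, 967]) cube([291, 60, 25]);
translate([467, 442, 1207]) cube([291, 60, 25]);
translate([467, 442, 1447]) cube([291, 60, 25]);


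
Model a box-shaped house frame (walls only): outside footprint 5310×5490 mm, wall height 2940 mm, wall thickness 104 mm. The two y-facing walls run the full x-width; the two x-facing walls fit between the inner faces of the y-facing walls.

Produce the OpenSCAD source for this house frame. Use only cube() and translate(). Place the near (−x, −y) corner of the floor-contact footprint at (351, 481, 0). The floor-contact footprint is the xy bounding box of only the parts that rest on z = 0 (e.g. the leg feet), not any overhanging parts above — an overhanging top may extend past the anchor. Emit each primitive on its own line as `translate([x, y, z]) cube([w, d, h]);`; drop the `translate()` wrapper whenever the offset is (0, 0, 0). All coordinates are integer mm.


translate([351, 481, 0]) cube([5310, 104, 2940]);
translate([351, 5867, 0]) cube([5310, 104, 2940]);
translate([351, 585, 0]) cube([104, 5282, 2940]);
translate([5557, 585, 0]) cube([104, 5282, 2940]);


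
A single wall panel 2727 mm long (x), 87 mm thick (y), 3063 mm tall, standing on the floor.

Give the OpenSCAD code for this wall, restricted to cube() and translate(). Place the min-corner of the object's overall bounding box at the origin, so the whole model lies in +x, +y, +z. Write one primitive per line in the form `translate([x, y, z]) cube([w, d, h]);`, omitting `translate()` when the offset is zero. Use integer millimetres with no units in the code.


cube([2727, 87, 3063]);


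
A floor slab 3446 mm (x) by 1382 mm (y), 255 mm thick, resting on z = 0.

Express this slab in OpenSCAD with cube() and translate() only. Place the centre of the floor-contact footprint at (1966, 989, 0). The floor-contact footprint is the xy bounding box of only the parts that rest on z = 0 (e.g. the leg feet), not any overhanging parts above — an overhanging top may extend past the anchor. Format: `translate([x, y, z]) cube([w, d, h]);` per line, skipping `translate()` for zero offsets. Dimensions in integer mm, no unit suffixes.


translate([243, 298, 0]) cube([3446, 1382, 255]);


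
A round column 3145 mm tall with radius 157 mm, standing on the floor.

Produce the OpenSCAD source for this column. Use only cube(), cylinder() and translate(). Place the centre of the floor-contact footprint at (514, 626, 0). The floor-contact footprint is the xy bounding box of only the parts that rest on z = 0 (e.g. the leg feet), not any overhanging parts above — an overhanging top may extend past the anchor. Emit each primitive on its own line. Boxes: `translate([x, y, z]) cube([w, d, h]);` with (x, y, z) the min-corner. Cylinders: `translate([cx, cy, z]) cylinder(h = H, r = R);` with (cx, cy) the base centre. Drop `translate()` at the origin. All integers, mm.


translate([514, 626, 0]) cylinder(h = 3145, r = 157);


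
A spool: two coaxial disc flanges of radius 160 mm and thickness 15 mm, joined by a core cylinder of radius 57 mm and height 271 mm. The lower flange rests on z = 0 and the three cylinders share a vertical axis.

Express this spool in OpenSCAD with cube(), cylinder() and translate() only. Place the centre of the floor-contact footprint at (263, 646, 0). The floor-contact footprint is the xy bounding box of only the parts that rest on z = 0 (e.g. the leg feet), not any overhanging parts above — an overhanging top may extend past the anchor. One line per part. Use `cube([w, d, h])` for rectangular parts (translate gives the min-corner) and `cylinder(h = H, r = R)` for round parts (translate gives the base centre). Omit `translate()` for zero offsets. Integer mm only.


translate([263, 646, 0]) cylinder(h = 15, r = 160);
translate([263, 646, 15]) cylinder(h = 271, r = 57);
translate([263, 646, 286]) cylinder(h = 15, r = 160);


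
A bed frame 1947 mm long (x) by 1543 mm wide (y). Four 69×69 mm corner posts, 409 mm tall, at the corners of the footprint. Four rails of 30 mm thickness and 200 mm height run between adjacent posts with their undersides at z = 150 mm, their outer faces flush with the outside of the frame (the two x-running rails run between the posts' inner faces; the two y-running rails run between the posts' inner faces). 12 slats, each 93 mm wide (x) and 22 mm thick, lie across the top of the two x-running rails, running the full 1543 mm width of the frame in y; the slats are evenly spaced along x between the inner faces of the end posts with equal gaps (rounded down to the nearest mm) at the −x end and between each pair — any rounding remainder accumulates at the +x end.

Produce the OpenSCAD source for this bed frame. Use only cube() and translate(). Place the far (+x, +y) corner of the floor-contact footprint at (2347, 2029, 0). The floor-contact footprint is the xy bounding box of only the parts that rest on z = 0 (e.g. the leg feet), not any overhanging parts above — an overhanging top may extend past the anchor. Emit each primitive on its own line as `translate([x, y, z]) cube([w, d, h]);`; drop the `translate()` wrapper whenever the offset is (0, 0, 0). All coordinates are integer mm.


// slat z = rail_z + rail_h = 150 + 200 = 350
// slat gap = ⌊(1809 − 12·93) / 13⌋ = 53
translate([400, 486, 0]) cube([69, 69, 409]);
translate([400, 1960, 0]) cube([69, 69, 409]);
translate([2278, 486, 0]) cube([69, 69, 409]);
translate([2278, 1960, 0]) cube([69, 69, 409]);
translate([469, 486, 150]) cube([1809, 30, 200]);
translate([469, 1999, 150]) cube([1809, 30, 200]);
translate([400, 555, 150]) cube([30, 1405, 200]);
translate([2317, 555, 150]) cube([30, 1405, 200]);
translate([522, 486, 350]) cube([93, 1543, 22]);
translate([668, 486, 350]) cube([93, 1543, 22]);
translate([814, 486, 350]) cube([93, 1543, 22]);
translate([960, 486, 350]) cube([93, 1543, 22]);
translate([1106, 486, 350]) cube([93, 1543, 22]);
translate([1252, 486, 350]) cube([93, 1543, 22]);
translate([1398, 486, 350]) cube([93, 1543, 22]);
translate([1544, 486, 350]) cube([93, 1543, 22]);
translate([1690, 486, 350]) cube([93, 1543, 22]);
translate([1836, 486, 350]) cube([93, 1543, 22]);
translate([1982, 486, 350]) cube([93, 1543, 22]);
translate([2128, 486, 350]) cube([93, 1543, 22]);


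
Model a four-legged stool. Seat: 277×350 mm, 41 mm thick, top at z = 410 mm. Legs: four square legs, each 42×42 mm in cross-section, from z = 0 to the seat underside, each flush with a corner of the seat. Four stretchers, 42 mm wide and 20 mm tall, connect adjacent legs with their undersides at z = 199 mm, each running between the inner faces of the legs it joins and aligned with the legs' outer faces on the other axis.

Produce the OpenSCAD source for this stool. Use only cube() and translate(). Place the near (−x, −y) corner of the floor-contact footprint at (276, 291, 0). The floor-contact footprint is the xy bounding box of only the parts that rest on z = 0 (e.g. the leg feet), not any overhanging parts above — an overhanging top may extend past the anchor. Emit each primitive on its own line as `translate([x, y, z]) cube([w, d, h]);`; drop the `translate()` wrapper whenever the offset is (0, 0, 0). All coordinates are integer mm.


// leg_h = 410 - 41 = 369
// stretcher span = 277 - 2*42 = 193
translate([276, 291, 369]) cube([277, 350, 41]);
translate([276, 291, 0]) cube([42, 42, 369]);
translate([511, 291, 0]) cube([42, 42, 369]);
translate([276, 599, 0]) cube([42, 42, 369]);
translate([511, 599, 0]) cube([42, 42, 369]);
translate([318, 291, 199]) cube([193, 42, 20]);
translate([318, 599, 199]) cube([193, 42, 20]);
translate([276, 333, 199]) cube([42, 266, 20]);
translate([511, 333, 199]) cube([42, 266, 20]);


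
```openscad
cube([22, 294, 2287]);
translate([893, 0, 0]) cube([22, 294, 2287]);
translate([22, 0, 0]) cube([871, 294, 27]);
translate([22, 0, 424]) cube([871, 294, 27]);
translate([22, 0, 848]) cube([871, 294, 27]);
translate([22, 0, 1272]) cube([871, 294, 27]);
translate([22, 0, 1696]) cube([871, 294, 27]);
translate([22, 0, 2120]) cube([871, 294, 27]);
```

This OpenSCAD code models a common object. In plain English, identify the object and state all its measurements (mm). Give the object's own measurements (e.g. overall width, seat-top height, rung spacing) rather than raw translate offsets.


An open bookshelf. Two side panels, each 22 mm thick, 294 mm deep and 2287 mm tall, stand 915 mm apart (outside-to-outside). Between them sit 6 shelves, each 27 mm thick and 294 mm deep, spanning the full gap between the sides. The bottom shelf rests on the floor (its underside at z = 0) and the clear gap between one shelf's top and the next shelf's underside is 397 mm.


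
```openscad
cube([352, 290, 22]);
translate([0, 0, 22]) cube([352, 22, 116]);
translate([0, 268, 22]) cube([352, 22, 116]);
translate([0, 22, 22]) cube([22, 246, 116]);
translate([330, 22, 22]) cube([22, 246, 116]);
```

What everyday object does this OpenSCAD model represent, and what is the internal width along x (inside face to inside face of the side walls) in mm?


An open box. The internal width is 308 mm.

A 352×290 base slab with four walls standing on it — an open box. The base is 352 mm wide and the walls are 22 mm thick, so the internal width is 352 − 2 × 22 = 308 mm.


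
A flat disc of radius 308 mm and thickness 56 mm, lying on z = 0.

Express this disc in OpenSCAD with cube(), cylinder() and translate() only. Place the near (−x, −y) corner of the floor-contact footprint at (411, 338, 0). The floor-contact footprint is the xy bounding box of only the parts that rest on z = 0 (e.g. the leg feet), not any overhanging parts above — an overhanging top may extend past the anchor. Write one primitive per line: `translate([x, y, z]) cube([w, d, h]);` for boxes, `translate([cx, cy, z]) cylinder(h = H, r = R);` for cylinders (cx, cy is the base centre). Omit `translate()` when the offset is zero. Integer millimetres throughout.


translate([719, 646, 0]) cylinder(h = 56, r = 308);


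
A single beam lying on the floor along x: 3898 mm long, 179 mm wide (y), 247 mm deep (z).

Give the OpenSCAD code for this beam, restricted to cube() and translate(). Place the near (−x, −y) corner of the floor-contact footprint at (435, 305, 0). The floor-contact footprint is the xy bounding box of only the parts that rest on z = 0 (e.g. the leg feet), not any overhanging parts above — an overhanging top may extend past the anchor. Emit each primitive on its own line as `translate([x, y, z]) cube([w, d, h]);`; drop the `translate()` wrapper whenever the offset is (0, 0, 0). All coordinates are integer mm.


translate([435, 305, 0]) cube([3898, 179, 247]);


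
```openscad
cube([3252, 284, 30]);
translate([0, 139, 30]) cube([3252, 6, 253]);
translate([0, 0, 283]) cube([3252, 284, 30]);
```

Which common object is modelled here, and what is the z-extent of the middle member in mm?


An I-beam. The web height is 253 mm.

Two wide flanges with a thin centred web — an I-beam. Overall 313 mm minus two 30 mm flanges gives a web of 313 − 2·30 = 253 mm.


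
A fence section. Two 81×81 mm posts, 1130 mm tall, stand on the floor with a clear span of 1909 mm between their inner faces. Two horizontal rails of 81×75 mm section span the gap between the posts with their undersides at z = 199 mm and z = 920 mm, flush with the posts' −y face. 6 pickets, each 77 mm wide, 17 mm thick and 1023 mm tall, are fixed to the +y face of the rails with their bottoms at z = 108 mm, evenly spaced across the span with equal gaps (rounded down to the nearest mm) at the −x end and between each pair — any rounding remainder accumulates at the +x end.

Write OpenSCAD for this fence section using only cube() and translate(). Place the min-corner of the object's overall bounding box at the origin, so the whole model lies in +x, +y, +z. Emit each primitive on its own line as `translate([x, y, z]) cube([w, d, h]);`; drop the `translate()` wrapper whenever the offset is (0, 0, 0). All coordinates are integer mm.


cube([81, 81, 1130]);
translate([1990, 0, 0]) cube([81, 81, 1130]);
translate([81, 0, 199]) cube([1909, 81, 75]);
translate([81, 0, 920]) cube([1909, 81, 75]);
translate([287, 81, 108]) cube([77, 17, 1023]);
translate([570, 81, 108]) cube([77, 17, 1023]);
translate([853, 81, 108]) cube([77, 17, 1023]);
translate([1136, 81, 108]) cube([77, 17, 1023]);
translate([1419, 81, 108]) cube([77, 17, 1023]);
translate([1702, 81, 108]) cube([77, 17, 1023]);


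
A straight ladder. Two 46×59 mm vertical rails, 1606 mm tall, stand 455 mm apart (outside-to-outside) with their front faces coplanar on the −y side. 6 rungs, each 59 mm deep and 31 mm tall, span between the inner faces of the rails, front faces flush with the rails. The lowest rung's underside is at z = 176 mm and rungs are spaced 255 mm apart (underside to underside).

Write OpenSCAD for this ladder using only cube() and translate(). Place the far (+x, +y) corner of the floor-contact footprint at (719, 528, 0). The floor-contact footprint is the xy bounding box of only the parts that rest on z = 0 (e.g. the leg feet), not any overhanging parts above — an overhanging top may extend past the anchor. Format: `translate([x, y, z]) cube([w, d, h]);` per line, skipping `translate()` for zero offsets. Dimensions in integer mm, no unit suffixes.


translate([264, 469, 0]) cube([46, 59, 1606]);
translate([673, 469, 0]) cube([46, 59, 1606]);
translate([310, 469, 176]) cube([363, 59, 31]);
translate([310, 469, 431]) cube([363, 59, 31]);
translate([310, 469, 686]) cube([363, 59, 31]);
translate([310, 469, 941]) cube([363, 59, 31]);
translate([310, 469, 1196]) cube([363, 59, 31]);
translate([310, 469, 1451]) cube([363, 59, 31]);


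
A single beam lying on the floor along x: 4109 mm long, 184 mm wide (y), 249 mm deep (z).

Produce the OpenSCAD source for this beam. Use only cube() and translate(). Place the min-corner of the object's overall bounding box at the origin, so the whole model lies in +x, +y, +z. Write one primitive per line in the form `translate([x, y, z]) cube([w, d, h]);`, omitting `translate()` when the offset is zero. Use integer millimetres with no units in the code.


cube([4109, 184, 249]);


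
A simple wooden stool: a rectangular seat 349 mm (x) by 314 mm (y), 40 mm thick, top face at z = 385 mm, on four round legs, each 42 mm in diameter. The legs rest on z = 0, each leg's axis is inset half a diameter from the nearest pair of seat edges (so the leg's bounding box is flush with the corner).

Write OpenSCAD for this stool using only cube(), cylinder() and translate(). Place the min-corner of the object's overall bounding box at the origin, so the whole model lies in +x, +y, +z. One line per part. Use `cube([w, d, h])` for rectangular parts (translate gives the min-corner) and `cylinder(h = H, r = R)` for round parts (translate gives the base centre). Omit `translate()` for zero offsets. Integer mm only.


// leg_h = 385 - 40 = 345
translate([0, 0, 345]) cube([349, 314, 40]);
translate([21, 21, 0]) cylinder(h = 345, r = 21);
translate([328, 21, 0]) cylinder(h = 345, r = 21);
translate([21, 293, 0]) cylinder(h = 345, r = 21);
translate([328, 293, 0]) cylinder(h = 345, r = 21);


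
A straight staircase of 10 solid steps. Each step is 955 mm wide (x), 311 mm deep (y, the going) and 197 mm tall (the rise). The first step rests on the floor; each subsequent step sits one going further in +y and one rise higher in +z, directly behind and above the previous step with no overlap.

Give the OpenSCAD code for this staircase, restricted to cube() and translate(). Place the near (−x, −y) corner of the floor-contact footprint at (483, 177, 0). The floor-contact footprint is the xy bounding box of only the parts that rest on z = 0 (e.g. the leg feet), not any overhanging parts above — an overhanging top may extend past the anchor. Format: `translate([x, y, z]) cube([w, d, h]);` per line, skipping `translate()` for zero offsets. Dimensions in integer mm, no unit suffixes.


translate([483, 177, 0]) cube([955, 311, 197]);
translate([483, 488, 197]) cube([955, 311, 197]);
translate([483, 799, 394]) cube([955, 311, 197]);
translate([483, 1110, 591]) cube([955, 311, 197]);
translate([483, 1421, 788]) cube([955, 311, 197]);
translate([483, 1732, 985]) cube([955, 311, 197]);
translate([483, 2043, 1182]) cube([955, 311, 197]);
translate([483, 2354, 1379]) cube([955, 311, 197]);
translate([483, 2665, 1576]) cube([955, 311, 197]);
translate([483, 2976, 1773]) cube([955, 311, 197]);


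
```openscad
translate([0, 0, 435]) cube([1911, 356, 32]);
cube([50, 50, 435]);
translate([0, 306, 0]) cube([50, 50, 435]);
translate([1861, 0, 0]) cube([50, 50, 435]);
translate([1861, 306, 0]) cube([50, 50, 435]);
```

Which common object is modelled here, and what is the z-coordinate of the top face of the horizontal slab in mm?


A bench. The seat-top height is 467 mm.

A long slab on four corner posts — a bench. The slab sits at z = 435 with thickness 32, so the top is 435 + 32 = 467 mm.


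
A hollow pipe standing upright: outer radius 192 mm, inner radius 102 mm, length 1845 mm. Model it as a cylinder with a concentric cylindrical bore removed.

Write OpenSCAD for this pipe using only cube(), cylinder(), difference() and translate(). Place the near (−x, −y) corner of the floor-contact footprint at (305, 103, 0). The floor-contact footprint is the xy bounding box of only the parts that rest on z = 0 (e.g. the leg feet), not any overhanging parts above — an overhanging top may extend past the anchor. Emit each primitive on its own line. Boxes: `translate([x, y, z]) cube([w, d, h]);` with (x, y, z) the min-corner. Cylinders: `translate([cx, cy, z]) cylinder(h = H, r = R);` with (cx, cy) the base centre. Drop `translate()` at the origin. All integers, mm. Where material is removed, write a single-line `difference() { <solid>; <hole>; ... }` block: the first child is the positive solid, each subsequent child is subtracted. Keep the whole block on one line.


difference() { translate([497, 295, 0]) cylinder(h = 1845, r = 192); translate([497, 295, 0]) cylinder(h = 1845, r = 102); }


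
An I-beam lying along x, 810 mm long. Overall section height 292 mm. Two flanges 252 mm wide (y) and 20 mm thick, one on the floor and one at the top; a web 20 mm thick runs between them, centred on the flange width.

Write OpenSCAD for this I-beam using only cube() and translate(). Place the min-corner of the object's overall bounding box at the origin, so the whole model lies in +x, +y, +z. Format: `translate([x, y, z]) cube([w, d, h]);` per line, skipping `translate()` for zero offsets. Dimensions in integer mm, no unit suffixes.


cube([810, 252, 20]);
translate([0, 116, 20]) cube([810, 20, 252]);
translate([0, 0, 272]) cube([810, 252, 20]);
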